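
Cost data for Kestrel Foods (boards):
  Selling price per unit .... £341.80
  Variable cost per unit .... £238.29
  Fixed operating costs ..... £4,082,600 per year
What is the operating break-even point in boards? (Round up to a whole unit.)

39,442 boards

Contribution margin per unit = £341.80 − £238.29 = £103.51.
Break-even Q = £4,082,600 / £103.51 = 39,441.60 → 39,442 boards.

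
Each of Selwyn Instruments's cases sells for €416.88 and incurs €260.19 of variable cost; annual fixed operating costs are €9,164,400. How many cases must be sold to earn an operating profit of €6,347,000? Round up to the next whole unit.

Each unit contributes €416.88 − €260.19 = €156.69.
Units = (FC + target) / CM = (€9,164,400 + €6,347,000) / €156.69 = 98,994.19, so 98,995 cases.

98,995 cases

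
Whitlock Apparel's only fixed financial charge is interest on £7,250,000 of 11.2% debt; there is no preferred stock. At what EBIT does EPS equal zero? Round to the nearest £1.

Annual interest = 11.2% × £7,250,000 = £812,000.00.
Without preferred stock the financial break-even is simply EBIT = interest = £812,000.00.

£812,000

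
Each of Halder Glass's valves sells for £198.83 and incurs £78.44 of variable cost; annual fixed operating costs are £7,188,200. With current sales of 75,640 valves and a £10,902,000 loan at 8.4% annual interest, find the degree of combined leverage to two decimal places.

Total contribution margin = 75,640 × £120.39 = £9,106,299.60.
Operating income = contribution − fixed costs = £9,106,299.60 − £7,188,200 = £1,918,099.60. Interest = £915,768.00, so EBIT − I = £1,002,331.60.
Degree of total leverage = total CM / (EBIT − interest) = £9,106,299.60 / £1,002,331.60 = 9.0851.

9.09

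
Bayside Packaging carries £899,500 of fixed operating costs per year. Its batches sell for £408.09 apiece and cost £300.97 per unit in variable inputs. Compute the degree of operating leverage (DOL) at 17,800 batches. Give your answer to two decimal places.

1.89

At 17,800 units, contribution = 17,800 × £107.12 = £1,906,736.00.
Operating income = contribution − fixed costs = £1,906,736.00 − £899,500 = £1,007,236.00.
So DOL = total CM / EBIT = £1,906,736.00 / £1,007,236.00 = 1.8930.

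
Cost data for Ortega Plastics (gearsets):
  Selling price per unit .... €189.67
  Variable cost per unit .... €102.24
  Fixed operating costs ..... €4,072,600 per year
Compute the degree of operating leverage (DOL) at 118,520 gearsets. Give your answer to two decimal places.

Contribution at this volume is 118,520 × €87.43 = €10,362,203.60.
Operating income = contribution − fixed costs = €10,362,203.60 − €4,072,600 = €6,289,603.60.
So DOL = total CM / EBIT = €10,362,203.60 / €6,289,603.60 = 1.6475.

1.65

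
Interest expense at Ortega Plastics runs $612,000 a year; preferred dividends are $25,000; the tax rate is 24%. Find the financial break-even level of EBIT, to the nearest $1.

$644,895

Grossing the preferred dividend up to pre-tax terms: $25,000 / (1 − 0.24) = $32,894.74.
Financial break-even EBIT = interest + D_p ÷ (1 − t) = $612,000 + $32,894.74 = $644,894.74.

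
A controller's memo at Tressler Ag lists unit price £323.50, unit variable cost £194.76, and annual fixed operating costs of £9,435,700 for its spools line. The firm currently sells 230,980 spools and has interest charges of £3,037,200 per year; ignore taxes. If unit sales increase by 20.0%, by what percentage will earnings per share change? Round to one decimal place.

Total contribution margin = 230,980 × £128.74 = £29,736,365.20.
EBIT = £29,736,365.20 − £9,435,700 = £20,300,665.20.
Interest = £3,037,200.00, so EBIT − I = £17,263,465.20.
DCL = total CM / (EBIT − I) = £29,736,365.20 / £17,263,465.20 = 1.7225.
EPS therefore changes by 1.7225 × (+20.0%) = +34.5%.

+34.5%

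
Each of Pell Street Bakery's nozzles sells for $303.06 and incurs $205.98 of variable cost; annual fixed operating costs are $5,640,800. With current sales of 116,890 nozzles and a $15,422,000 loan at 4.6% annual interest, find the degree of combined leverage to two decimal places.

Total contribution margin = 116,890 × $97.08 = $11,347,681.20.
Operating income = contribution − fixed costs = $11,347,681.20 − $5,640,800 = $5,706,881.20. Interest = $709,412.00.
DOL = $11,347,681.20 ÷ $5,706,881.20 = 1.9884; DFL = $5,706,881.20 ÷ $4,997,469.20 = 1.1420.
Combined leverage = 1.9884 × 1.1420 = 2.2708.

2.27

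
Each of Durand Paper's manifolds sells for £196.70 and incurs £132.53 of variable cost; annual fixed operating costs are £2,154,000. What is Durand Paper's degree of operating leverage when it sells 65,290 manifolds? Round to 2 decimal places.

Contribution at this volume is 65,290 × £64.17 = £4,189,659.30.
Subtracting fixed costs: EBIT = £4,189,659.30 − £2,154,000 = £2,035,659.30.
So DOL = total CM / EBIT = £4,189,659.30 / £2,035,659.30 = 2.0581.

2.06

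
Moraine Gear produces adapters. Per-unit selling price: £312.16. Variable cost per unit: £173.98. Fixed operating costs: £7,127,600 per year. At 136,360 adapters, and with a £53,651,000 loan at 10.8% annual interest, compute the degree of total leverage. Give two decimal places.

Total contribution margin = 136,360 × £138.18 = £18,842,224.80.
Operating income = contribution − fixed costs = £18,842,224.80 − £7,127,600 = £11,714,624.80. Interest = £5,794,308.00.
DOL = £18,842,224.80 ÷ £11,714,624.80 = 1.6084; DFL = £11,714,624.80 ÷ £5,920,316.80 = 1.9787.
Combined leverage = 1.6084 × 1.9787 = 3.1825.

3.18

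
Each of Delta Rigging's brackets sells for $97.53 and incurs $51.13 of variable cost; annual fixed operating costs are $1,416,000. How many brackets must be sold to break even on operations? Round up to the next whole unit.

30,518 brackets

Each unit contributes $97.53 − $51.13 = $46.40.
Break-even volume = fixed costs ÷ CM per unit = $1,416,000 ÷ $46.40 = 30,517.24, so 30,518 brackets.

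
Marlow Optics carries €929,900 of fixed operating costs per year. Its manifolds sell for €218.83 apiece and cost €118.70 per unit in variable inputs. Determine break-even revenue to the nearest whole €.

€2,032,258

Contribution margin per unit = €218.83 − €118.70 = €100.13, a CM ratio of €100.13 ÷ €218.83 = 0.4576.
Break-even revenue = fixed costs × price ÷ CM = €929,900 × €218.83 ÷ €100.13 = €2,032,258.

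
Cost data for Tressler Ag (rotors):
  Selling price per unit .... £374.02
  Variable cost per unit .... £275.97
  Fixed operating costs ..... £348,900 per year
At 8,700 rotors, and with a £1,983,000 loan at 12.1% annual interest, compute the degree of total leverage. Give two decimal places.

3.23

At 8,700 units, contribution = 8,700 × £98.05 = £853,035.00.
Operating income = contribution − fixed costs = £853,035.00 − £348,900 = £504,135.00. Interest = £239,943.00.
DOL = £853,035.00 ÷ £504,135.00 = 1.6921; DFL = £504,135.00 ÷ £264,192.00 = 1.9082.
DCL = DOL × DFL = 1.6921 × 1.9082 = 3.2289.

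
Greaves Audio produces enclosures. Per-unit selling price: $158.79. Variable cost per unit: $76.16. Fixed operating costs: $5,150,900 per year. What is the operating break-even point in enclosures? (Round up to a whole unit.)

Contribution margin per unit = $158.79 − $76.16 = $82.63.
Units to break even: $5,150,900 ÷ $82.63 = 62,336.92, rounded up to 62,337.

62,337 enclosures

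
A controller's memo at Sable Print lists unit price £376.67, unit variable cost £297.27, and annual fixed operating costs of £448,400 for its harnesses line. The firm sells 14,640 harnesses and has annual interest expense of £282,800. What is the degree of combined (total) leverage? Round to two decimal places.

2.70

Contribution at this volume is 14,640 × £79.40 = £1,162,416.00.
Operating income = contribution − fixed costs = £1,162,416.00 − £448,400 = £714,016.00. Interest = £282,800.00.
DOL = £1,162,416.00 ÷ £714,016.00 = 1.6280; DFL = £714,016.00 ÷ £431,216.00 = 1.6558.
Combined leverage = 1.6280 × 1.6558 = 2.6956.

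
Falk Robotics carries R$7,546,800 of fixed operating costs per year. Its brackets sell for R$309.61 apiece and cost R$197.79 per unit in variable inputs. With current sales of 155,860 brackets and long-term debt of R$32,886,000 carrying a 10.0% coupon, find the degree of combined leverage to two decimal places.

2.64

Total contribution margin = 155,860 × R$111.82 = R$17,428,265.20.
Subtracting fixed costs: EBIT = R$17,428,265.20 − R$7,546,800 = R$9,881,465.20. Interest = R$3,288,600.00.
DOL = R$17,428,265.20 ÷ R$9,881,465.20 = 1.7637; DFL = R$9,881,465.20 ÷ R$6,592,865.20 = 1.4988.
Combined leverage = 1.7637 × 1.4988 = 2.6434.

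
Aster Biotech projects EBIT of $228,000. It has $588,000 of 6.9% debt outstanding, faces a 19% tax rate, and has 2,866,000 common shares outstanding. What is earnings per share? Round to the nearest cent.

Interest = $40,572.00, so EBT = $228,000 − $40,572.00 = $187,428.00.
After tax at 19%: net income = $187,428.00 × 0.81 = $151,816.68.
Per share: $151,816.68 / 2,866,000 shares = $0.05.

$0.05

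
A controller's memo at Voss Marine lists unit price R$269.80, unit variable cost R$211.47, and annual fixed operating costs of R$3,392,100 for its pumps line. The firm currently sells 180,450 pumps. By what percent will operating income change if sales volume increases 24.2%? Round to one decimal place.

+35.7%

At 180,450 units, contribution = 180,450 × R$58.33 = R$10,525,648.50.
Operating income = contribution − fixed costs = R$10,525,648.50 − R$3,392,100 = R$7,133,548.50.
Degree of operating leverage = R$10,525,648.50 / R$7,133,548.50 = 1.4755.
So EBIT moves 1.4755 × (+24.2%) = +35.7%.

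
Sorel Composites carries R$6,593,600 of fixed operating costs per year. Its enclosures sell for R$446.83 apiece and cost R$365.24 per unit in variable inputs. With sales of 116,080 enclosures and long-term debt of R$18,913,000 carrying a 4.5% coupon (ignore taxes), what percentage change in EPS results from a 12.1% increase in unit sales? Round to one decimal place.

+56.6%

Contribution at this volume is 116,080 × R$81.59 = R$9,470,967.20.
EBIT = R$9,470,967.20 − R$6,593,600 = R$2,877,367.20.
After interest of R$851,085.00, pre-tax earnings = R$2,026,282.20.
Degree of combined leverage = contribution ÷ (EBIT − I) = R$9,470,967.20 ÷ R$2,026,282.20 = 4.6741.
EPS therefore changes by 4.6741 × (+12.1%) = +56.6%.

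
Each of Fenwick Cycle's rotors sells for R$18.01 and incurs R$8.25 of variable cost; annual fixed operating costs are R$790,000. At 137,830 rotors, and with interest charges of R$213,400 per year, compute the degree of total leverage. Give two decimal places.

3.94

At 137,830 units, contribution = 137,830 × R$9.76 = R$1,345,220.80.
Operating income = contribution − fixed costs = R$1,345,220.80 − R$790,000 = R$555,220.80. Interest = R$213,400.00, so EBIT − I = R$341,820.80.
Degree of total leverage = total CM / (EBIT − interest) = R$1,345,220.80 / R$341,820.80 = 3.9355.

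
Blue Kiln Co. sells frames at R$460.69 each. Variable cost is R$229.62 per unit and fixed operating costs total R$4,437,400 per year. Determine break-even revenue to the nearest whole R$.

Contribution margin per unit = R$460.69 − R$229.62 = R$231.07, a CM ratio of R$231.07 ÷ R$460.69 = 0.5016.
Break-even sales = FC ÷ CM ratio = R$4,437,400 × R$460.69 / R$231.07 = R$8,846,955.

R$8,846,955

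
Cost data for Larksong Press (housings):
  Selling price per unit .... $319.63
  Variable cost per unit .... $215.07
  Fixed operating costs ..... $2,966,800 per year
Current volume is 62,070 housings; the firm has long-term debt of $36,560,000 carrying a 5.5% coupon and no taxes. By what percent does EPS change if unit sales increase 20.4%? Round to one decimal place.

+87.5%

Contribution at this volume is 62,070 × $104.56 = $6,490,039.20.
Operating income = contribution − fixed costs = $6,490,039.20 − $2,966,800 = $3,523,239.20.
After interest of $2,010,800.00, pre-tax earnings = $1,512,439.20.
Degree of combined leverage = contribution ÷ (EBIT − I) = $6,490,039.20 ÷ $1,512,439.20 = 4.2911.
EPS therefore changes by 4.2911 × (+20.4%) = +87.5%.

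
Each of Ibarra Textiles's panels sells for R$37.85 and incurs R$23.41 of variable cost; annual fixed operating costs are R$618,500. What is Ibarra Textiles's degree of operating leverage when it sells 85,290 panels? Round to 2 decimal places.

At 85,290 units, contribution = 85,290 × R$14.44 = R$1,231,587.60.
Subtracting fixed costs: EBIT = R$1,231,587.60 − R$618,500 = R$613,087.60.
Degree of operating leverage = R$1,231,587.60 / R$613,087.60 = 2.0088.

2.01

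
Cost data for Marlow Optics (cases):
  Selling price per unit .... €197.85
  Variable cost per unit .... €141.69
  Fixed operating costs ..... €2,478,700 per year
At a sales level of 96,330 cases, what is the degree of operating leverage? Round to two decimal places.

Total contribution margin = 96,330 × €56.16 = €5,409,892.80.
EBIT = €5,409,892.80 − €2,478,700 = €2,931,192.80.
So DOL = total CM / EBIT = €5,409,892.80 / €2,931,192.80 = 1.8456.

1.85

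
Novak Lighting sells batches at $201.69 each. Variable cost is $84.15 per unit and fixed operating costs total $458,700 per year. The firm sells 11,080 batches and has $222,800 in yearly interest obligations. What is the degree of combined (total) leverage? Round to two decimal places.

At 11,080 units, contribution = 11,080 × $117.54 = $1,302,343.20.
Operating income = contribution − fixed costs = $1,302,343.20 − $458,700 = $843,643.20. Interest = $222,800.00.
DOL = $1,302,343.20 ÷ $843,643.20 = 1.5437; DFL = $843,643.20 ÷ $620,843.20 = 1.3589.
DCL = DOL × DFL = 1.5437 × 1.3589 = 2.0977.

2.10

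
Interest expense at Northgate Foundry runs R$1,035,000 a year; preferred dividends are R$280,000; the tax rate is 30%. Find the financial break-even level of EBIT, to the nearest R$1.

R$1,435,000

Grossing the preferred dividend up to pre-tax terms: R$280,000 / (1 − 0.30) = R$400,000.00.
Financial break-even EBIT = interest + D_p ÷ (1 − t) = R$1,035,000 + R$400,000.00 = R$1,435,000.00.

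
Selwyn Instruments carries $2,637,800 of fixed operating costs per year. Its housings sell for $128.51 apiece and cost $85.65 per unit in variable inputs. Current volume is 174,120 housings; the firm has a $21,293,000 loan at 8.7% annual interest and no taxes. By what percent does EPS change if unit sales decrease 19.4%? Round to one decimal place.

-48.7%

Contribution at this volume is 174,120 × $42.86 = $7,462,783.20.
Subtracting fixed costs: EBIT = $7,462,783.20 − $2,637,800 = $4,824,983.20.
After interest of $1,852,491.00, pre-tax earnings = $2,972,492.20.
Degree of combined leverage = contribution ÷ (EBIT − I) = $7,462,783.20 ÷ $2,972,492.20 = 2.5106.
EPS therefore changes by 2.5106 × (-19.4%) = -48.7%.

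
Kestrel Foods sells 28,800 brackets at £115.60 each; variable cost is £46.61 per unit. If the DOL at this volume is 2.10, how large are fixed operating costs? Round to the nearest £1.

Total contribution margin = 28,800 × £68.99 = £1,986,912.00.
Since DOL = CM ÷ EBIT, EBIT = £1,986,912.00 ÷ 2.10 = £946,148.57.
Fixed costs = CM − EBIT = £1,986,912.00 − £946,148.57 = £1,040,763.

£1,040,763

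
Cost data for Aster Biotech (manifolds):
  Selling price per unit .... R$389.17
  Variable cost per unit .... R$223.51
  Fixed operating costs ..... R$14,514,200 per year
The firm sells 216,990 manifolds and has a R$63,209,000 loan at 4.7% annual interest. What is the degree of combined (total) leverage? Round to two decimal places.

Contribution at this volume is 216,990 × R$165.66 = R$35,946,563.40.
Subtracting fixed costs: EBIT = R$35,946,563.40 − R$14,514,200 = R$21,432,363.40. Interest = R$2,970,823.00, so EBIT − I = R$18,461,540.40.
DCL = contribution ÷ (EBIT − I) = R$35,946,563.40 ÷ R$18,461,540.40 = 1.9471.

1.95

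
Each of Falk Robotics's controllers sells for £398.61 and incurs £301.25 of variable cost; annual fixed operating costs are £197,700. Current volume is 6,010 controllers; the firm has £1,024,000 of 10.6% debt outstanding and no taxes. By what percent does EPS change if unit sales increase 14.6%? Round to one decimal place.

+30.6%

Total contribution margin = 6,010 × £97.36 = £585,133.60.
Subtracting fixed costs: EBIT = £585,133.60 − £197,700 = £387,433.60.
After interest of £108,544.00, pre-tax earnings = £278,889.60.
DCL = total CM / (EBIT − I) = £585,133.60 / £278,889.60 = 2.0981.
%ΔEPS = DCL × %ΔSales = 2.0981 × +14.6% = +30.6%.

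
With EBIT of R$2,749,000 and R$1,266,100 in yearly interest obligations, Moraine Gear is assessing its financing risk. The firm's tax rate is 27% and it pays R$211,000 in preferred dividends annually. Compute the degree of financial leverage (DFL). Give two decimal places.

2.30

Interest = R$1,266,100.00.
Pre-tax preferred-dividend burden = R$211,000 ÷ (1 − 0.27) = R$289,041.10.
DFL = EBIT ÷ [EBIT − I − D_p/(1−t)] = R$2,749,000 ÷ [R$2,749,000 − R$1,266,100.00 − R$289,041.10] = R$2,749,000 ÷ R$1,193,858.90 = 2.3026.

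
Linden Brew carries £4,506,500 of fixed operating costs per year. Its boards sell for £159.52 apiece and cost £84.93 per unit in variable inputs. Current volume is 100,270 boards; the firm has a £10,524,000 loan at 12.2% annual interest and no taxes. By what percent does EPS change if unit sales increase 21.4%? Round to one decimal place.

Total contribution margin = 100,270 × £74.59 = £7,479,139.30.
EBIT = £7,479,139.30 − £4,506,500 = £2,972,639.30.
After interest of £1,283,928.00, pre-tax earnings = £1,688,711.30.
Degree of combined leverage = contribution ÷ (EBIT − I) = £7,479,139.30 ÷ £1,688,711.30 = 4.4289.
EPS therefore changes by 4.4289 × (+21.4%) = +94.8%.

+94.8%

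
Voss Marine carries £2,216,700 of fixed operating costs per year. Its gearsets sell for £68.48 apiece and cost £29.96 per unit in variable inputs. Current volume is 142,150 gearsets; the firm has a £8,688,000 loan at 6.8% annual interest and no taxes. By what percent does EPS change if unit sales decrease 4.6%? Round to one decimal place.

Total contribution margin = 142,150 × £38.52 = £5,475,618.00.
Operating income = contribution − fixed costs = £5,475,618.00 − £2,216,700 = £3,258,918.00.
After interest of £590,784.00, pre-tax earnings = £2,668,134.00.
DCL = total CM / (EBIT − I) = £5,475,618.00 / £2,668,134.00 = 2.0522.
%ΔEPS = DCL × %ΔSales = 2.0522 × -4.6% = -9.4%.

-9.4%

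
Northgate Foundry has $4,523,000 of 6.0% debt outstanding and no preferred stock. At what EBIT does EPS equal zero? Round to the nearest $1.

$271,380

Annual interest = 6.0% × $4,523,000 = $271,380.00.
Without preferred stock the financial break-even is simply EBIT = interest = $271,380.00.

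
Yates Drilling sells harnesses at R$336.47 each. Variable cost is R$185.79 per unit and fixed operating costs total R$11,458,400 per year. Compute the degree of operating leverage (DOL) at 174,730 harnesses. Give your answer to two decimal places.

1.77

At 174,730 units, contribution = 174,730 × R$150.68 = R$26,328,316.40.
Subtracting fixed costs: EBIT = R$26,328,316.40 − R$11,458,400 = R$14,869,916.40.
DOL = contribution ÷ EBIT = R$26,328,316.40 ÷ R$14,869,916.40 = 1.7706.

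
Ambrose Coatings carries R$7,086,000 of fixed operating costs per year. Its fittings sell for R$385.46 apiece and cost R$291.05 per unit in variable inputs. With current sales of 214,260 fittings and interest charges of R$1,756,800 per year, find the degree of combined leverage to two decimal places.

1.78

Total contribution margin = 214,260 × R$94.41 = R$20,228,286.60.
EBIT = R$20,228,286.60 − R$7,086,000 = R$13,142,286.60. Interest = R$1,756,800.00, so EBIT − I = R$11,385,486.60.
DCL = contribution ÷ (EBIT − I) = R$20,228,286.60 ÷ R$11,385,486.60 = 1.7767.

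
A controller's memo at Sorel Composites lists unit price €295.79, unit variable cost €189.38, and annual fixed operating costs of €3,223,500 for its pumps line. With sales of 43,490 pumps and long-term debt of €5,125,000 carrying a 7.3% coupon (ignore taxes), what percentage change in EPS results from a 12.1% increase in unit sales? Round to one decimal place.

At 43,490 units, contribution = 43,490 × €106.41 = €4,627,770.90.
EBIT = €4,627,770.90 − €3,223,500 = €1,404,270.90.
After interest of €374,125.00, pre-tax earnings = €1,030,145.90.
DCL = total CM / (EBIT − I) = €4,627,770.90 / €1,030,145.90 = 4.4923.
%ΔEPS = DCL × %ΔSales = 4.4923 × +12.1% = +54.4%.

+54.4%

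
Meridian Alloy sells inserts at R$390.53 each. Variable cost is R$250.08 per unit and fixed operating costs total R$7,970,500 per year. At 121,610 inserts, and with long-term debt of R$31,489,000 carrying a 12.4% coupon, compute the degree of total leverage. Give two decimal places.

3.28

Total contribution margin = 121,610 × R$140.45 = R$17,080,124.50.
Subtracting fixed costs: EBIT = R$17,080,124.50 − R$7,970,500 = R$9,109,624.50. Interest = R$3,904,636.00, so EBIT − I = R$5,204,988.50.
DCL = contribution ÷ (EBIT − I) = R$17,080,124.50 ÷ R$5,204,988.50 = 3.2815.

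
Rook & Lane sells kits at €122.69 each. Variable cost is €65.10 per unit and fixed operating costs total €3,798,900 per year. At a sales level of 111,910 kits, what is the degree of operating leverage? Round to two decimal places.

2.44

At 111,910 units, contribution = 111,910 × €57.59 = €6,444,896.90.
EBIT = €6,444,896.90 − €3,798,900 = €2,645,996.90.
Degree of operating leverage = €6,444,896.90 / €2,645,996.90 = 2.4357.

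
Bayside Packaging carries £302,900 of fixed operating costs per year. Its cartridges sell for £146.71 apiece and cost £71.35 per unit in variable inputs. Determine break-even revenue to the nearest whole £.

£589,682

CM per unit = £146.71 − £71.35 = £75.36; CM ratio = £75.36 / £146.71 = 0.5137.
Break-even sales = FC ÷ CM ratio = £302,900 × £146.71 / £75.36 = £589,682.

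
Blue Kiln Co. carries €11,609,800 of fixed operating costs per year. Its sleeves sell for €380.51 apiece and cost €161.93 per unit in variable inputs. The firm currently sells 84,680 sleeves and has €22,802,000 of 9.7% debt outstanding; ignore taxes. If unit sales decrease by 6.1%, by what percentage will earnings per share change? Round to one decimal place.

At 84,680 units, contribution = 84,680 × €218.58 = €18,509,354.40.
Subtracting fixed costs: EBIT = €18,509,354.40 − €11,609,800 = €6,899,554.40.
Interest = €2,211,794.00, so EBIT − I = €4,687,760.40.
DCL = total CM / (EBIT − I) = €18,509,354.40 / €4,687,760.40 = 3.9484.
EPS therefore changes by 3.9484 × (-6.1%) = -24.1%.

-24.1%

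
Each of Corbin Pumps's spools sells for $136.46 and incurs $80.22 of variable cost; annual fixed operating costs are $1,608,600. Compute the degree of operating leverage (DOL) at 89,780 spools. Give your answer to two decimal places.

1.47

Total contribution margin = 89,780 × $56.24 = $5,049,227.20.
Subtracting fixed costs: EBIT = $5,049,227.20 − $1,608,600 = $3,440,627.20.
DOL = contribution ÷ EBIT = $5,049,227.20 ÷ $3,440,627.20 = 1.4675.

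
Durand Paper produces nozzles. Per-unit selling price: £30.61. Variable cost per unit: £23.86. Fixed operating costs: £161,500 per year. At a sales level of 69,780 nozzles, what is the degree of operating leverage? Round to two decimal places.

1.52

At 69,780 units, contribution = 69,780 × £6.75 = £471,015.00.
EBIT = £471,015.00 − £161,500 = £309,515.00.
So DOL = total CM / EBIT = £471,015.00 / £309,515.00 = 1.5218.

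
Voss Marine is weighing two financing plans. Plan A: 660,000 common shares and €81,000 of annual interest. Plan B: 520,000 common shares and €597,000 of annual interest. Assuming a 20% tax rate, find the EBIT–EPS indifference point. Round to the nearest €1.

€2,513,571

Set EPS_A = EPS_B: (EBIT − €81,000)(1 − 0.20) ÷ 660,000 = (EBIT − €597,000)(1 − 0.20) ÷ 520,000.
Cancelling (1 − t) and cross-multiplying: 520,000·(EBIT − 81,000) = 660,000·(EBIT − 597,000).
Solving, EBIT = (597,000·660,000 − 81,000·520,000) / (660,000 − 520,000) = 351,900,000,000 / 140,000 = 2,513,571.43.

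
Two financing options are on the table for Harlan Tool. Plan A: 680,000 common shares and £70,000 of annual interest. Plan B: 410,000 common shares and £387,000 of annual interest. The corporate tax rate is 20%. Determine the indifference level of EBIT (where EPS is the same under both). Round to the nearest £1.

Set EPS_A = EPS_B: (EBIT − £70,000)(1 − 0.20) ÷ 680,000 = (EBIT − £387,000)(1 − 0.20) ÷ 410,000.
Cancelling (1 − t) and cross-multiplying: 410,000·(EBIT − 70,000) = 680,000·(EBIT − 387,000).
Solving, EBIT = (387,000·680,000 − 70,000·410,000) / (680,000 − 410,000) = 234,460,000,000 / 270,000 = 868,370.37.

£868,370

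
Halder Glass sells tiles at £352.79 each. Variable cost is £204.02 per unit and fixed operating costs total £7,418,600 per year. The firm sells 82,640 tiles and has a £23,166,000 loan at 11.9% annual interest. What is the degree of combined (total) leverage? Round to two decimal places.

Total contribution margin = 82,640 × £148.77 = £12,294,352.80.
Operating income = contribution − fixed costs = £12,294,352.80 − £7,418,600 = £4,875,752.80. Interest = £2,756,754.00.
DOL = £12,294,352.80 ÷ £4,875,752.80 = 2.5215; DFL = £4,875,752.80 ÷ £2,118,998.80 = 2.3010.
DCL = DOL × DFL = 2.5215 × 2.3010 = 5.8020.

5.80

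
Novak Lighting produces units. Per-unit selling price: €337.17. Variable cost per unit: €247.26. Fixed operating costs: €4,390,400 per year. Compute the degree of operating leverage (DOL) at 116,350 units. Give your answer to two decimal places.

Contribution at this volume is 116,350 × €89.91 = €10,461,028.50.
EBIT = €10,461,028.50 − €4,390,400 = €6,070,628.50.
DOL = contribution ÷ EBIT = €10,461,028.50 ÷ €6,070,628.50 = 1.7232.

1.72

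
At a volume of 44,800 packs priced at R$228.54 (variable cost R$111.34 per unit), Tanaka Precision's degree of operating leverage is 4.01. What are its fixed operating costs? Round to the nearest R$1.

At 44,800 units, contribution = 44,800 × R$117.20 = R$5,250,560.00.
DOL = contribution / EBIT, so EBIT = R$5,250,560.00 / 4.01 = R$1,309,366.58.
Fixed costs = CM − EBIT = R$5,250,560.00 − R$1,309,366.58 = R$3,941,193.

R$3,941,193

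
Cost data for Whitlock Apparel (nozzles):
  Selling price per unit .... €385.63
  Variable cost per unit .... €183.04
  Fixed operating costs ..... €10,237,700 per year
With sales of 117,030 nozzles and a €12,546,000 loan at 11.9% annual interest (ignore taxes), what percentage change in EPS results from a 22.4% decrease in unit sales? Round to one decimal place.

Total contribution margin = 117,030 × €202.59 = €23,709,107.70.
Subtracting fixed costs: EBIT = €23,709,107.70 − €10,237,700 = €13,471,407.70.
Interest = €1,492,974.00, so EBIT − I = €11,978,433.70.
Degree of combined leverage = contribution ÷ (EBIT − I) = €23,709,107.70 ÷ €11,978,433.70 = 1.9793.
%ΔEPS = DCL × %ΔSales = 1.9793 × -22.4% = -44.3%.

-44.3%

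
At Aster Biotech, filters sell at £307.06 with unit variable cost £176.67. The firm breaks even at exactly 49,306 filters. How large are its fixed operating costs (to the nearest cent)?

£6,429,009.34

Unit CM = price − variable cost = £307.06 − £176.67 = £130.39.
Fixed costs = break-even units × CM = 49,306 × £130.39 = £6,429,009.34.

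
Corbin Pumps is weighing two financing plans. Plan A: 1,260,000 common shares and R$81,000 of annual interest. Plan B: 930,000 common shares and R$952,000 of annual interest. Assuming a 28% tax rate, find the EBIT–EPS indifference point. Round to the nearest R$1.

R$3,406,636

Set EPS_A = EPS_B: (EBIT − R$81,000)(1 − 0.28) ÷ 1,260,000 = (EBIT − R$952,000)(1 − 0.28) ÷ 930,000.
The (1 − t) factor cancels: (EBIT − 81,000) × 930,000 = (EBIT − 952,000) × 1,260,000.
Solving, EBIT = (952,000·1,260,000 − 81,000·930,000) / (1,260,000 − 930,000) = 1,124,190,000,000 / 330,000 = 3,406,636.36.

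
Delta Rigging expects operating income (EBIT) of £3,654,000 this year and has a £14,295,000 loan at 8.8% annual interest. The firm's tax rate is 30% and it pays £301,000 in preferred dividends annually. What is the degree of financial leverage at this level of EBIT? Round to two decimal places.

Annual interest charges come to £1,257,960.00.
Pre-tax preferred-dividend burden = £301,000 ÷ (1 − 0.30) = £430,000.00.
DFL = EBIT ÷ [EBIT − I − D_p/(1−t)] = £3,654,000 ÷ [£3,654,000 − £1,257,960.00 − £430,000.00] = £3,654,000 ÷ £1,966,040.00 = 1.8586.

1.86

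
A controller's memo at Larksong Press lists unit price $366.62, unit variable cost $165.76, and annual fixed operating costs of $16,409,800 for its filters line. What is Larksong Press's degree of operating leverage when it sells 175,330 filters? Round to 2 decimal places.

Total contribution margin = 175,330 × $200.86 = $35,216,783.80.
Subtracting fixed costs: EBIT = $35,216,783.80 − $16,409,800 = $18,806,983.80.
Degree of operating leverage = $35,216,783.80 / $18,806,983.80 = 1.8725.

1.87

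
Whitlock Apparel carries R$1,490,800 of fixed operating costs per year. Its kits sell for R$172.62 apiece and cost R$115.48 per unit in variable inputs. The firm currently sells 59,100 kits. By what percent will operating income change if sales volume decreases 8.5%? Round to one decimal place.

-15.2%

Total contribution margin = 59,100 × R$57.14 = R$3,376,974.00.
EBIT = R$3,376,974.00 − R$1,490,800 = R$1,886,174.00.
So DOL = total CM / EBIT = R$3,376,974.00 / R$1,886,174.00 = 1.7904.
%ΔEBIT = DOL × %ΔSales = 1.7904 × -8.5% = -15.2%.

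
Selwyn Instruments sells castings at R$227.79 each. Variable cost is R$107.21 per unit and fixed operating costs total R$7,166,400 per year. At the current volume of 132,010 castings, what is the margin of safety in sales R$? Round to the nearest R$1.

Each unit contributes R$227.79 − R$107.21 = R$120.58. Break-even units = R$7,166,400 ÷ R$120.58 = 59,432.74; break-even revenue = 59,432.74 × R$227.79 = R$13,538,184.24.
Actual sales revenue = 132,010 × R$227.79 = R$30,070,557.90.
Margin of safety = R$30,070,557.90 − R$13,538,184.24 = R$16,532,374.

R$16,532,374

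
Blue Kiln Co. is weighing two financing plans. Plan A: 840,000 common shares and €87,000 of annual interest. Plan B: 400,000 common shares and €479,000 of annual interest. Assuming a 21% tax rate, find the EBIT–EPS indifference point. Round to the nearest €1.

Set EPS_A = EPS_B: (EBIT − €87,000)(1 − 0.21) ÷ 840,000 = (EBIT − €479,000)(1 − 0.21) ÷ 400,000.
Cancelling (1 − t) and cross-multiplying: 400,000·(EBIT − 87,000) = 840,000·(EBIT − 479,000).
Solving, EBIT = (479,000·840,000 − 87,000·400,000) / (840,000 − 400,000) = 367,560,000,000 / 440,000 = 835,363.64.

€835,364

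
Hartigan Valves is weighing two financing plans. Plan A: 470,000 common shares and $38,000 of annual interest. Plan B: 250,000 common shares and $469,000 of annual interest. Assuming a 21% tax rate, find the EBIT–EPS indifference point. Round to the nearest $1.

Set EPS_A = EPS_B: (EBIT − $38,000)(1 − 0.21) ÷ 470,000 = (EBIT − $469,000)(1 − 0.21) ÷ 250,000.
Cancelling (1 − t) and cross-multiplying: 250,000·(EBIT − 38,000) = 470,000·(EBIT − 469,000).
EBIT × (470,000 − 250,000) = 469,000 × 470,000 − 38,000 × 250,000 = 210,930,000,000, so EBIT = 210,930,000,000 ÷ 220,000 = 958,772.73.

$958,773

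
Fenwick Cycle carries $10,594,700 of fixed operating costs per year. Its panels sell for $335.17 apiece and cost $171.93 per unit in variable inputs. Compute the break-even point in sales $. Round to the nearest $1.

Contribution margin per unit = $335.17 − $171.93 = $163.24, a CM ratio of $163.24 ÷ $335.17 = 0.4870.
Break-even sales = FC ÷ CM ratio = $10,594,700 × $335.17 / $163.24 = $21,753,404.

$21,753,404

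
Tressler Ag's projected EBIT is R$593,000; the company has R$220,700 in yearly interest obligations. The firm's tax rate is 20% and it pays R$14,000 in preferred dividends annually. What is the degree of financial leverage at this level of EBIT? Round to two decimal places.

Interest = R$220,700.00.
Preferred dividends grossed up pre-tax: R$14,000 / (1 − 0.20) = R$17,500.00.
DFL = EBIT ÷ [EBIT − I − D_p/(1−t)] = R$593,000 ÷ [R$593,000 − R$220,700.00 − R$17,500.00] = R$593,000 ÷ R$354,800.00 = 1.6714.

1.67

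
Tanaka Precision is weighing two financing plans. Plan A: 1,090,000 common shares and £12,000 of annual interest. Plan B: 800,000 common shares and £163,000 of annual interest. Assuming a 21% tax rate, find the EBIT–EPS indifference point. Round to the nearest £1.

At indifference, (EBIT − 12,000)(1 − t)/1,090,000 = (EBIT − 163,000)(1 − t)/800,000.
The (1 − t) factor cancels: (EBIT − 12,000) × 800,000 = (EBIT − 163,000) × 1,090,000.
EBIT × (1,090,000 − 800,000) = 163,000 × 1,090,000 − 12,000 × 800,000 = 168,070,000,000, so EBIT = 168,070,000,000 ÷ 290,000 = 579,551.72.

£579,552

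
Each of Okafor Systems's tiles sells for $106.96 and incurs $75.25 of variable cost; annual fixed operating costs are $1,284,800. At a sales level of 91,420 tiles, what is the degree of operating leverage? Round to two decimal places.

Contribution at this volume is 91,420 × $31.71 = $2,898,928.20.
Operating income = contribution − fixed costs = $2,898,928.20 − $1,284,800 = $1,614,128.20.
DOL = contribution ÷ EBIT = $2,898,928.20 ÷ $1,614,128.20 = 1.7960.

1.80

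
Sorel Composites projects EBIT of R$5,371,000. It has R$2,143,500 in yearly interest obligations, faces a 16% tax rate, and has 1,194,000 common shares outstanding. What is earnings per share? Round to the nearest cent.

R$2.27

Interest = R$2,143,500.00, so EBT = R$5,371,000 − R$2,143,500.00 = R$3,227,500.00.
After tax at 16%: net income = R$3,227,500.00 × 0.84 = R$2,711,100.00.
Per share: R$2,711,100.00 / 1,194,000 shares = R$2.27.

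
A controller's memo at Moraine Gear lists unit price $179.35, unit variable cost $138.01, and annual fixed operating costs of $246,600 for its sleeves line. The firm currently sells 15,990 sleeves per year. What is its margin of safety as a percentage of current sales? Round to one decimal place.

Unit CM = price − variable cost = $179.35 − $138.01 = $41.34. Break-even units = $246,600 ÷ $41.34 = 5,965.17; break-even revenue = 5,965.17 × $179.35 = $1,069,852.69.
Current sales = 15,990 × $179.35 = $2,867,806.50.
Margin of safety = ($2,867,806.50 − $1,069,852.69) ÷ $2,867,806.50 = 62.7%.

62.7%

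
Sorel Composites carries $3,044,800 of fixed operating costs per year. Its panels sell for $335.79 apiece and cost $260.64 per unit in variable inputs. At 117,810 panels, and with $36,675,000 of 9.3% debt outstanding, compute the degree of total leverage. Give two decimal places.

Total contribution margin = 117,810 × $75.15 = $8,853,421.50.
Subtracting fixed costs: EBIT = $8,853,421.50 − $3,044,800 = $5,808,621.50. Interest = $3,410,775.00.
DOL = $8,853,421.50 ÷ $5,808,621.50 = 1.5242; DFL = $5,808,621.50 ÷ $2,397,846.50 = 2.4224.
DCL = DOL × DFL = 1.5242 × 2.4224 = 3.6922.

3.69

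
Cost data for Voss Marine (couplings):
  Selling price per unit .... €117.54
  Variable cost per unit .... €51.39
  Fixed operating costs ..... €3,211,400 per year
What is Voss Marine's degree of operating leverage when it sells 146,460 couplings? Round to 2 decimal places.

At 146,460 units, contribution = 146,460 × €66.15 = €9,688,329.00.
EBIT = €9,688,329.00 − €3,211,400 = €6,476,929.00.
DOL = contribution ÷ EBIT = €9,688,329.00 ÷ €6,476,929.00 = 1.4958.

1.50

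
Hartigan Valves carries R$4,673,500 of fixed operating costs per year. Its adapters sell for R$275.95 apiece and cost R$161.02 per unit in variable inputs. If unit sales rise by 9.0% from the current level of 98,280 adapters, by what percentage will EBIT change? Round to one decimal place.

+15.4%

Contribution at this volume is 98,280 × R$114.93 = R$11,295,320.40.
Subtracting fixed costs: EBIT = R$11,295,320.40 − R$4,673,500 = R$6,621,820.40.
So DOL = total CM / EBIT = R$11,295,320.40 / R$6,621,820.40 = 1.7058.
So EBIT moves 1.7058 × (+9.0%) = +15.4%.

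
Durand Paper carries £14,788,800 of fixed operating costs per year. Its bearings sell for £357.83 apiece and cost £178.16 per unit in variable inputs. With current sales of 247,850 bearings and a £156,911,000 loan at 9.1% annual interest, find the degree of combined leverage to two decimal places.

Total contribution margin = 247,850 × £179.67 = £44,531,209.50.
Subtracting fixed costs: EBIT = £44,531,209.50 − £14,788,800 = £29,742,409.50. Interest = £14,278,901.00.
DOL = £44,531,209.50 ÷ £29,742,409.50 = 1.4972; DFL = £29,742,409.50 ÷ £15,463,508.50 = 1.9234.
Combined leverage = 1.4972 × 1.9234 = 2.8797.

2.88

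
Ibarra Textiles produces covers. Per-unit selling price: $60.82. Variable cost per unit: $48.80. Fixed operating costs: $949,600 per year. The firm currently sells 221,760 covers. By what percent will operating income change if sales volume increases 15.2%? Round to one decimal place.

+23.6%

Total contribution margin = 221,760 × $12.02 = $2,665,555.20.
Subtracting fixed costs: EBIT = $2,665,555.20 − $949,600 = $1,715,955.20.
So DOL = total CM / EBIT = $2,665,555.20 / $1,715,955.20 = 1.5534.
%ΔEBIT = DOL × %ΔSales = 1.5534 × +15.2% = +23.6%.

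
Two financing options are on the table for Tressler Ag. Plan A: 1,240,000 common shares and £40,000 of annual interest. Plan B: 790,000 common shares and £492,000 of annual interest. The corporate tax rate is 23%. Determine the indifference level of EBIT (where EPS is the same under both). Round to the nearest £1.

At indifference, (EBIT − 40,000)(1 − t)/1,240,000 = (EBIT − 492,000)(1 − t)/790,000.
The (1 − t) factor cancels: (EBIT − 40,000) × 790,000 = (EBIT − 492,000) × 1,240,000.
Solving, EBIT = (492,000·1,240,000 − 40,000·790,000) / (1,240,000 − 790,000) = 578,480,000,000 / 450,000 = 1,285,511.11.

£1,285,511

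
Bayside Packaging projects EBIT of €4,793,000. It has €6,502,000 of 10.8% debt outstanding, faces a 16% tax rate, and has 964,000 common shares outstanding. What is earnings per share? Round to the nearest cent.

€3.56

Interest = €702,216.00, so EBT = €4,793,000 − €702,216.00 = €4,090,784.00.
After tax at 16%: net income = €4,090,784.00 × 0.84 = €3,436,258.56.
EPS = €3,436,258.56 ÷ 964,000 = €3.56.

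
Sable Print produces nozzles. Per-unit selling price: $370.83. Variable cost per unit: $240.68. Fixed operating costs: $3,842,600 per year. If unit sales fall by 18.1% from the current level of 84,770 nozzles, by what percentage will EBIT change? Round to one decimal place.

-27.8%

Contribution at this volume is 84,770 × $130.15 = $11,032,815.50.
EBIT = $11,032,815.50 − $3,842,600 = $7,190,215.50.
Degree of operating leverage = $11,032,815.50 / $7,190,215.50 = 1.5344.
So EBIT moves 1.5344 × (-18.1%) = -27.8%.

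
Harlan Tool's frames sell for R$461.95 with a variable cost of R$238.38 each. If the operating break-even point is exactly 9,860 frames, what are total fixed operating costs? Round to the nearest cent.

Unit CM = price − variable cost = R$461.95 − R$238.38 = R$223.57.
Fixed costs = break-even units × CM = 9,860 × R$223.57 = R$2,204,400.20.

R$2,204,400.20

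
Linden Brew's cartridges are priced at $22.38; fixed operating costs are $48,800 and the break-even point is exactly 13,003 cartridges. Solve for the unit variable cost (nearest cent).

Contribution per unit must be FC / Q = $48,800 / 13,003 = $3.7530.
Variable cost per unit = $22.38 − $3.7530 = $18.63.

$18.63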